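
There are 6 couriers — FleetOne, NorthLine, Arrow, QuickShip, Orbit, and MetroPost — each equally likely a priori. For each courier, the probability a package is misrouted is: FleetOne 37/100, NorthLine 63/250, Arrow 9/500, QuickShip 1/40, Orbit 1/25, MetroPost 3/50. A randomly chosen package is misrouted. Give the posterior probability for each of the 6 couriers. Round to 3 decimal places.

With a uniform prior (1/6 each), posterior ∝ likelihood:
  FleetOne: 0.37
  NorthLine: 0.252
  Arrow: 0.018
  QuickShip: 0.025
  Orbit: 0.04
  MetroPost: 0.06
Normalizing constant = 0.765.
P(FleetOne | misrouted) = 0.37/0.765 ≈ 0.484
P(NorthLine | misrouted) = 0.252/0.765 ≈ 0.329
P(Arrow | misrouted) = 0.018/0.765 ≈ 0.024
P(QuickShip | misrouted) = 0.025/0.765 ≈ 0.033
P(Orbit | misrouted) = 0.04/0.765 ≈ 0.052
P(MetroPost | misrouted) = 0.06/0.765 ≈ 0.078

FleetOne 0.484, NorthLine 0.329, Arrow 0.024, QuickShip 0.033, Orbit 0.052, MetroPost 0.078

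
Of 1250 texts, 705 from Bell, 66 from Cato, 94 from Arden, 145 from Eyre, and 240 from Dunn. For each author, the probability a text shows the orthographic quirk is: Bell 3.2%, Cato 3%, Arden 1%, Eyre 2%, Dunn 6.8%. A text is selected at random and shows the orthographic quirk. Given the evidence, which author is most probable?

Bell

Prior × likelihood for each hypothesis:
  Bell: 0.564 × 0.032 = 0.018048
  Cato: 0.0528 × 0.03 = 0.001584
  Arden: 0.0752 × 0.01 = 0.000752
  Eyre: 0.116 × 0.02 = 0.00232
  Dunn: 0.192 × 0.068 = 0.013056
Sum = 0.03576.
Largest term belongs to Bell, so Bell is most probable.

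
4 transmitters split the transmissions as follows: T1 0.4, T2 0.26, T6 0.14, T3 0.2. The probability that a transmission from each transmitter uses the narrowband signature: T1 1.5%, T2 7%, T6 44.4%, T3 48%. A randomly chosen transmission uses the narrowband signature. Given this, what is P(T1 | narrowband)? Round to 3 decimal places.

Compute prior × likelihood for every hypothesis:
  T1: 0.4 × 0.015 = 0.006
  T2: 0.26 × 0.07 = 0.0182
  T6: 0.14 × 0.444 = 0.06216
  T3: 0.2 × 0.48 = 0.096
Normalizing constant = 0.18236.
P(T1 | evidence) = 0.006 / 0.18236 ≈ 0.033.

0.033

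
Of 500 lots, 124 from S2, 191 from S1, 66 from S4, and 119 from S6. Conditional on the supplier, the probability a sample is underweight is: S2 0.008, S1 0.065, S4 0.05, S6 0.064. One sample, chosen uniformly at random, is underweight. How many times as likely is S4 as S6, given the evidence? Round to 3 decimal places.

0.433

By Bayes' rule, posterior ∝ prior × likelihood:
  S2: 0.248 × 0.008 = 0.001984
  S1: 0.382 × 0.065 = 0.02483
  S4: 0.132 × 0.05 = 0.0066
  S6: 0.238 × 0.064 = 0.015232
Total = 0.048646.
The ratio is 0.0066 / 0.015232 (the normalizer cancels) = 0.433.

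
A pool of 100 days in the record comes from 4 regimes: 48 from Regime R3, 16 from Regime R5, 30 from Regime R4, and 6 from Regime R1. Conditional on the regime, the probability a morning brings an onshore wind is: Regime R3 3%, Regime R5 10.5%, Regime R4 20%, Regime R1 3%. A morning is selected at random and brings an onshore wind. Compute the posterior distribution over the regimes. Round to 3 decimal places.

By Bayes' rule, posterior ∝ prior × likelihood:
  Regime R3: 0.48 × 0.03 = 0.0144
  Regime R5: 0.16 × 0.105 = 0.0168
  Regime R4: 0.3 × 0.2 = 0.06
  Regime R1: 0.06 × 0.03 = 0.0018
Sum = 0.093.
P(Regime R3 | onshore) = 0.0144/0.093 ≈ 0.155
P(Regime R5 | onshore) = 0.0168/0.093 ≈ 0.181
P(Regime R4 | onshore) = 0.06/0.093 ≈ 0.645
P(Regime R1 | onshore) = 0.0018/0.093 ≈ 0.019

Regime R3 0.155, Regime R5 0.181, Regime R4 0.645, Regime R1 0.019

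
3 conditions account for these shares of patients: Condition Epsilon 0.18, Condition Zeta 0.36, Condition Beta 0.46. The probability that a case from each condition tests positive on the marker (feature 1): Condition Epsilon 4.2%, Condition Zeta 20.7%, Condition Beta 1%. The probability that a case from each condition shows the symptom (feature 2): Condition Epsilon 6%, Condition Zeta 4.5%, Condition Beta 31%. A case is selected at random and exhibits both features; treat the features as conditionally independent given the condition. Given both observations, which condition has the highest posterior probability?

Compute prior × likelihood for every hypothesis:
  Condition Epsilon: 0.18 × 0.042 × 0.06 = 0.0004536
  Condition Zeta: 0.36 × 0.207 × 0.045 = 0.0033534
  Condition Beta: 0.46 × 0.01 × 0.31 = 0.001426
Normalizing constant = 0.005233.
Largest term belongs to Condition Zeta, so Condition Zeta is most probable.

Condition Zeta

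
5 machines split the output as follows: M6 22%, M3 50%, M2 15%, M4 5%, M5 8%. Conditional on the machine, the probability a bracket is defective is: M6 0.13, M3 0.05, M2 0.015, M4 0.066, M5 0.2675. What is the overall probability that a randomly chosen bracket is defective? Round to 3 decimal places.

Compute prior × likelihood for every hypothesis:
  M6: 0.22 × 0.13 = 0.0286
  M3: 0.5 × 0.05 = 0.025
  M2: 0.15 × 0.015 = 0.00225
  M4: 0.05 × 0.066 = 0.0033
  M5: 0.08 × 0.2675 = 0.0214
P(defective) = 0.0286 + 0.025 + 0.00225 + 0.0033 + 0.0214 = 0.08055 → 0.081.

0.081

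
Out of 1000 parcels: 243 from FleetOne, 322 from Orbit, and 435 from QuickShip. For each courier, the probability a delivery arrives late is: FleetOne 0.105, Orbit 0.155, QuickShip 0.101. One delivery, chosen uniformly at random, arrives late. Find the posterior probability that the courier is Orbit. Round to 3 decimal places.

Compute prior × likelihood for every hypothesis:
  FleetOne: 0.243 × 0.105 = 0.025515
  Orbit: 0.322 × 0.155 = 0.04991
  QuickShip: 0.435 × 0.101 = 0.043935
Total = 0.11936.
P(Orbit | evidence) = 0.04991 / 0.11936 ≈ 0.418.

0.418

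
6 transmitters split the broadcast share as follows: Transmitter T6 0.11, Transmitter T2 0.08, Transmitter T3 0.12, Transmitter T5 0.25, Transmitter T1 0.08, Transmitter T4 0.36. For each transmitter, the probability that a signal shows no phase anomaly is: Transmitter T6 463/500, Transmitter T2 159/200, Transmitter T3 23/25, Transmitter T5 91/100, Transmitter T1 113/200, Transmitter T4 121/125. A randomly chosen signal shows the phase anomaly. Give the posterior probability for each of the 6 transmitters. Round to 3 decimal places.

Taking complements, P(anomaly | each) = Transmitter T6 0.074, Transmitter T2 0.205, Transmitter T3 0.08, Transmitter T5 0.09, Transmitter T1 0.435, Transmitter T4 0.032.
By Bayes' rule, posterior ∝ prior × likelihood:
  Transmitter T6: 0.11 × 0.074 = 0.00814
  Transmitter T2: 0.08 × 0.205 = 0.0164
  Transmitter T3: 0.12 × 0.08 = 0.0096
  Transmitter T5: 0.25 × 0.09 = 0.0225
  Transmitter T1: 0.08 × 0.435 = 0.0348
  Transmitter T4: 0.36 × 0.032 = 0.01152
Normalizing constant = 0.10296.
P(Transmitter T6 | anomaly) = 0.00814/0.10296 ≈ 0.079
P(Transmitter T2 | anomaly) = 0.0164/0.10296 ≈ 0.159
P(Transmitter T3 | anomaly) = 0.0096/0.10296 ≈ 0.093
P(Transmitter T5 | anomaly) = 0.0225/0.10296 ≈ 0.219
P(Transmitter T1 | anomaly) = 0.0348/0.10296 ≈ 0.338
P(Transmitter T4 | anomaly) = 0.01152/0.10296 ≈ 0.112

Transmitter T6 0.079, Transmitter T2 0.159, Transmitter T3 0.093, Transmitter T5 0.219, Transmitter T1 0.338, Transmitter T4 0.112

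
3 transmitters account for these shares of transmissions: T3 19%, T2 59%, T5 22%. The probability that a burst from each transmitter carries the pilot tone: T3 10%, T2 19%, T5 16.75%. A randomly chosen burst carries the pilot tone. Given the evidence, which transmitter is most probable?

Compute prior × likelihood for every hypothesis:
  T3: 0.19 × 0.1 = 0.019
  T2: 0.59 × 0.19 = 0.1121
  T5: 0.22 × 0.1675 = 0.03685
Sum = 0.16795.
Largest term belongs to T2, so T2 is most probable.

T2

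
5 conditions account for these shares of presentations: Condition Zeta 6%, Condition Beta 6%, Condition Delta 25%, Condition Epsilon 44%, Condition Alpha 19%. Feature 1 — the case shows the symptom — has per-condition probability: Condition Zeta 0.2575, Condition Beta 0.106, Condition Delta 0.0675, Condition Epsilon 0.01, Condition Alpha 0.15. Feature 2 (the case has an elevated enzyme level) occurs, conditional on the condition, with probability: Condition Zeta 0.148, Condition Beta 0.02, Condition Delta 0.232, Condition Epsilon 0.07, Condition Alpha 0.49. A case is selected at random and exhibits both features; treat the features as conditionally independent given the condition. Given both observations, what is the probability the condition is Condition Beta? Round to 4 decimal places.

Unnormalized posteriors (prior × likelihood):
  Condition Zeta: 0.06 × 0.2575 × 0.148 = 0.0022866
  Condition Beta: 0.06 × 0.106 × 0.02 = 0.0001272
  Condition Delta: 0.25 × 0.0675 × 0.232 = 0.003915
  Condition Epsilon: 0.44 × 0.01 × 0.07 = 0.000308
  Condition Alpha: 0.19 × 0.15 × 0.49 = 0.013965
Sum = 0.0206018.
P(Condition Beta | evidence) = 0.0001272 / 0.0206018 ≈ 0.0062.

0.0062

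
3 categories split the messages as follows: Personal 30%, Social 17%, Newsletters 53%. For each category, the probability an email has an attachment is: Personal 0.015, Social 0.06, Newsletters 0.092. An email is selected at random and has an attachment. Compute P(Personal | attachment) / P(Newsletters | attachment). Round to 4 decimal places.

0.0923

Unnormalized posteriors (prior × likelihood):
  Personal: 0.3 × 0.015 = 0.0045
  Social: 0.17 × 0.06 = 0.0102
  Newsletters: 0.53 × 0.092 = 0.04876
Sum = 0.06346.
The ratio is 0.0045 / 0.04876 (the normalizer cancels) = 0.0923.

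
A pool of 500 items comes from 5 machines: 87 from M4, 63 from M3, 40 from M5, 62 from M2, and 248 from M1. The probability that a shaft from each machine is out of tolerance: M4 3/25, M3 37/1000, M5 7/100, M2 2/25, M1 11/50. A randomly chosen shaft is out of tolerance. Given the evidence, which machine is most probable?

M1

Compute prior × likelihood for every hypothesis:
  M4: 0.174 × 0.12 = 0.02088
  M3: 0.126 × 0.037 = 0.004662
  M5: 0.08 × 0.07 = 0.0056
  M2: 0.124 × 0.08 = 0.00992
  M1: 0.496 × 0.22 = 0.10912
Normalizing constant = 0.150182.
Largest term belongs to M1, so M1 is most probable.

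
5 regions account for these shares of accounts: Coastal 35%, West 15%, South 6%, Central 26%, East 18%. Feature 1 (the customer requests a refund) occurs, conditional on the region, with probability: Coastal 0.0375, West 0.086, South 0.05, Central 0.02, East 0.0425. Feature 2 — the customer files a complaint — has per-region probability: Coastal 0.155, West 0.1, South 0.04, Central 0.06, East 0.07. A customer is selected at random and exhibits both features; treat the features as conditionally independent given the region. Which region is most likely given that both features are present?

Coastal

Compute prior × likelihood for every hypothesis:
  Coastal: 0.35 × 0.0375 × 0.155 = 0.002034375
  West: 0.15 × 0.086 × 0.1 = 0.00129
  South: 0.06 × 0.05 × 0.04 = 0.00012
  Central: 0.26 × 0.02 × 0.06 = 0.000312
  East: 0.18 × 0.0425 × 0.07 = 0.0005355
Normalizing constant = 0.004291875.
Largest term belongs to Coastal, so Coastal is most probable.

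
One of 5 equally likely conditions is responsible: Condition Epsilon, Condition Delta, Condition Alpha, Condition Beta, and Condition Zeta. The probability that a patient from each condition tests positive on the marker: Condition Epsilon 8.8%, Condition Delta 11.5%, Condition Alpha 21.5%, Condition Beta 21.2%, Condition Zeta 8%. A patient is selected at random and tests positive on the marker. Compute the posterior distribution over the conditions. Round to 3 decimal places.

With a uniform prior (1/5 each), posterior ∝ likelihood:
  Condition Epsilon: 0.088
  Condition Delta: 0.115
  Condition Alpha: 0.215
  Condition Beta: 0.212
  Condition Zeta: 0.08
Sum = 0.71.
P(Condition Epsilon | marker-positive) = 0.088/0.71 ≈ 0.124
P(Condition Delta | marker-positive) = 0.115/0.71 ≈ 0.162
P(Condition Alpha | marker-positive) = 0.215/0.71 ≈ 0.303
P(Condition Beta | marker-positive) = 0.212/0.71 ≈ 0.299
P(Condition Zeta | marker-positive) = 0.08/0.71 ≈ 0.113
(Check: 0.124+0.162+0.303+0.299+0.113 = 1.001.)

Condition Epsilon 0.124, Condition Delta 0.162, Condition Alpha 0.303, Condition Beta 0.299, Condition Zeta 0.113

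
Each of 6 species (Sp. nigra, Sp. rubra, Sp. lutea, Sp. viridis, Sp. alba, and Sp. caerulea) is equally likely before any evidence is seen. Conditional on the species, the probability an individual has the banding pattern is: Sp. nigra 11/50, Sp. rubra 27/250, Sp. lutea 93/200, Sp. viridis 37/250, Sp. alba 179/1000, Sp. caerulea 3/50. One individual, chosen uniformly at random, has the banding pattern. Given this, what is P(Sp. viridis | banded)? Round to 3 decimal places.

0.125

Since the prior is uniform, the posterior is proportional to the likelihood:
  Sp. nigra: 0.22
  Sp. rubra: 0.108
  Sp. lutea: 0.465
  Sp. viridis: 0.148
  Sp. alba: 0.179
  Sp. caerulea: 0.06
Sum = 1.18.
P(Sp. viridis | evidence) = 0.148 / 1.18 ≈ 0.125.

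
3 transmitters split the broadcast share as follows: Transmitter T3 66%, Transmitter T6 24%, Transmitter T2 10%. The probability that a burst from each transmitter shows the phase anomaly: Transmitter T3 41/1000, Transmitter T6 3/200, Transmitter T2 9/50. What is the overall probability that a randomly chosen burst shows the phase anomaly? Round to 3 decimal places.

0.049

Compute prior × likelihood for every hypothesis:
  Transmitter T3: 0.66 × 0.041 = 0.02706
  Transmitter T6: 0.24 × 0.015 = 0.0036
  Transmitter T2: 0.1 × 0.18 = 0.018
P(anomaly) = 0.02706 + 0.0036 + 0.018 = 0.04866 → 0.049.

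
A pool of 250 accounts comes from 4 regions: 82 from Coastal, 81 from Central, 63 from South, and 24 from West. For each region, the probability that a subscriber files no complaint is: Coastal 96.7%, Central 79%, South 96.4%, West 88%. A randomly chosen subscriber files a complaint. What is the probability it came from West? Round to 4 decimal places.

Taking complements, P(complaint | each) = Coastal 0.033, Central 0.21, South 0.036, West 0.12.
Compute prior × likelihood for every hypothesis:
  Coastal: 0.328 × 0.033 = 0.010824
  Central: 0.324 × 0.21 = 0.06804
  South: 0.252 × 0.036 = 0.009072
  West: 0.096 × 0.12 = 0.01152
Total = 0.099456.
P(West | evidence) = 0.01152 / 0.099456 ≈ 0.1158.

0.1158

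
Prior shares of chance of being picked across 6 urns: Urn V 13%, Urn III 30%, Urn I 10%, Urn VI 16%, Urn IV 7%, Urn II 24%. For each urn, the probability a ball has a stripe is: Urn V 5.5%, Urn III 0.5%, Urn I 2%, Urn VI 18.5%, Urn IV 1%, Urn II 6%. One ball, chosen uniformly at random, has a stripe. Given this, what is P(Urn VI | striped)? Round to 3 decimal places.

0.535

Prior × likelihood for each hypothesis:
  Urn V: 0.13 × 0.055 = 0.00715
  Urn III: 0.3 × 0.005 = 0.0015
  Urn I: 0.1 × 0.02 = 0.002
  Urn VI: 0.16 × 0.185 = 0.0296
  Urn IV: 0.07 × 0.01 = 0.0007
  Urn II: 0.24 × 0.06 = 0.0144
Sum = 0.05535.
P(Urn VI | evidence) = 0.0296 / 0.05535 ≈ 0.535.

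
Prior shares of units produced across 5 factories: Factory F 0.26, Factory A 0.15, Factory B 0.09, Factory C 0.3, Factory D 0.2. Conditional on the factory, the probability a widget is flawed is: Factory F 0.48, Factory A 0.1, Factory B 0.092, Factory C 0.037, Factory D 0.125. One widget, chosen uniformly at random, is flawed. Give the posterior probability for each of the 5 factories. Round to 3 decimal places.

Factory F 0.678, Factory A 0.081, Factory B 0.045, Factory C 0.060, Factory D 0.136

By Bayes' rule, posterior ∝ prior × likelihood:
  Factory F: 0.26 × 0.48 = 0.1248
  Factory A: 0.15 × 0.1 = 0.015
  Factory B: 0.09 × 0.092 = 0.00828
  Factory C: 0.3 × 0.037 = 0.0111
  Factory D: 0.2 × 0.125 = 0.025
Sum = 0.18418.
P(Factory F | flawed) = 0.1248/0.18418 ≈ 0.678
P(Factory A | flawed) = 0.015/0.18418 ≈ 0.081
P(Factory B | flawed) = 0.00828/0.18418 ≈ 0.045
P(Factory C | flawed) = 0.0111/0.18418 ≈ 0.060
P(Factory D | flawed) = 0.025/0.18418 ≈ 0.136
(Check: 0.678+0.081+0.045+0.060+0.136 = 1.000.)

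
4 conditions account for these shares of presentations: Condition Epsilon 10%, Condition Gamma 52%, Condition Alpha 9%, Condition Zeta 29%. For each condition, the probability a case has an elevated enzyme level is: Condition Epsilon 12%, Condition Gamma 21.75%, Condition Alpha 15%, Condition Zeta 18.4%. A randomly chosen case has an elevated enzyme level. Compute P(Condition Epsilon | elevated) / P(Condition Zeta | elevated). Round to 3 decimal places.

Prior × likelihood for each hypothesis:
  Condition Epsilon: 0.1 × 0.12 = 0.012
  Condition Gamma: 0.52 × 0.2175 = 0.1131
  Condition Alpha: 0.09 × 0.15 = 0.0135
  Condition Zeta: 0.29 × 0.184 = 0.05336
Sum = 0.19196.
The ratio is 0.012 / 0.05336 (the normalizer cancels) = 0.225.

0.225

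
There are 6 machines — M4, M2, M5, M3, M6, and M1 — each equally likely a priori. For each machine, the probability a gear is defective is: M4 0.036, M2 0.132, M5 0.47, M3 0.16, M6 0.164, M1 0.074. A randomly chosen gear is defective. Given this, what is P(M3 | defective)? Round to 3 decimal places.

Since the prior is uniform, the posterior is proportional to the likelihood:
  M4: 0.036
  M2: 0.132
  M5: 0.47
  M3: 0.16
  M6: 0.164
  M1: 0.074
Normalizing constant = 1.036.
P(M3 | evidence) = 0.16 / 1.036 ≈ 0.154.

0.154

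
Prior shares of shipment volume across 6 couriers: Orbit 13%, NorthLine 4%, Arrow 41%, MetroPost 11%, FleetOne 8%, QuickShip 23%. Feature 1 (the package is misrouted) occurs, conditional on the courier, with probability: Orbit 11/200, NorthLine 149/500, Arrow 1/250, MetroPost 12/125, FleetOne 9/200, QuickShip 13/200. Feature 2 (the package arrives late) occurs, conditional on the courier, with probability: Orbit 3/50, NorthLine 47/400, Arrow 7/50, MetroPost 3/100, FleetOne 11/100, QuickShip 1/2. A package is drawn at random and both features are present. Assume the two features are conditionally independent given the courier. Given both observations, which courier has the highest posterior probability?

By Bayes' rule, posterior ∝ prior × likelihood:
  Orbit: 0.13 × 0.055 × 0.06 = 0.000429
  NorthLine: 0.04 × 0.298 × 0.1175 = 0.0014006
  Arrow: 0.41 × 0.004 × 0.14 = 0.0002296
  MetroPost: 0.11 × 0.096 × 0.03 = 0.0003168
  FleetOne: 0.08 × 0.045 × 0.11 = 0.000396
  QuickShip: 0.23 × 0.065 × 0.5 = 0.007475
Total = 0.010247.
Largest term belongs to QuickShip, so QuickShip is most probable.

QuickShip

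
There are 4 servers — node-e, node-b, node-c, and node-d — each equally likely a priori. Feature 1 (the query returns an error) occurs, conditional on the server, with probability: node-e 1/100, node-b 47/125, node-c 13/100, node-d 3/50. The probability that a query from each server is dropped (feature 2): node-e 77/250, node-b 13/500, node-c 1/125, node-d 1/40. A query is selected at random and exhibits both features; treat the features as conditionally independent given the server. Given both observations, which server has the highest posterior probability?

Since the prior is uniform, the posterior is proportional to the likelihood:
  node-e: 0.01 × 0.308 = 0.00308
  node-b: 0.376 × 0.026 = 0.009776
  node-c: 0.13 × 0.008 = 0.00104
  node-d: 0.06 × 0.025 = 0.0015
Sum = 0.015396.
Largest term belongs to node-b, so node-b is most probable.

node-b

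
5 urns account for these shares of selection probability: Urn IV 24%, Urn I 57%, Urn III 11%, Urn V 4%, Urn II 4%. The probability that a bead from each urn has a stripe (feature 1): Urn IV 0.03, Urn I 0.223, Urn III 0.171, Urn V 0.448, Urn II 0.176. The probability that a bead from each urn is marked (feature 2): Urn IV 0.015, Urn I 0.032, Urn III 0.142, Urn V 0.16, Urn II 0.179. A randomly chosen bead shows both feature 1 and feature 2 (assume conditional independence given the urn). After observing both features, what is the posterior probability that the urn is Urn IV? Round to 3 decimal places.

0.010

By Bayes' rule, posterior ∝ prior × likelihood:
  Urn IV: 0.24 × 0.03 × 0.015 = 0.000108
  Urn I: 0.57 × 0.223 × 0.032 = 0.00406752
  Urn III: 0.11 × 0.171 × 0.142 = 0.00267102
  Urn V: 0.04 × 0.448 × 0.16 = 0.0028672
  Urn II: 0.04 × 0.176 × 0.179 = 0.00126016
Sum = 0.0109739.
P(Urn IV | evidence) = 0.000108 / 0.0109739 ≈ 0.010.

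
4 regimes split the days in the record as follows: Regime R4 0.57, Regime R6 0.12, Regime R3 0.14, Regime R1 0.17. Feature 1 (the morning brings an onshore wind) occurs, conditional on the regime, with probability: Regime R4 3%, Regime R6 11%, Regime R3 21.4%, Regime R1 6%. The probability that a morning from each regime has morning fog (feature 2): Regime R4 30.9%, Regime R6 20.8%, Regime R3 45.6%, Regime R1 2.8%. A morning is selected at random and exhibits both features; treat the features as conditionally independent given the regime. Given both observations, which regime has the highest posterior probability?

Regime R3

By Bayes' rule, posterior ∝ prior × likelihood:
  Regime R4: 0.57 × 0.03 × 0.309 = 0.0052839
  Regime R6: 0.12 × 0.11 × 0.208 = 0.0027456
  Regime R3: 0.14 × 0.214 × 0.456 = 0.01366176
  Regime R1: 0.17 × 0.06 × 0.028 = 0.0002856
Sum = 0.02197686.
Largest term belongs to Regime R3, so Regime R3 is most probable.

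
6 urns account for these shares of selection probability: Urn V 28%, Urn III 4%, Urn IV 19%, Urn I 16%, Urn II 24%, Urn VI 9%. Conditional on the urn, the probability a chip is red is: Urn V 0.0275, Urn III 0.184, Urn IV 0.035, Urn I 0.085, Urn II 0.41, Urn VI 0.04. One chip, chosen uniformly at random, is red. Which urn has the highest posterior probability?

Urn II

By Bayes' rule, posterior ∝ prior × likelihood:
  Urn V: 0.28 × 0.0275 = 0.0077
  Urn III: 0.04 × 0.184 = 0.00736
  Urn IV: 0.19 × 0.035 = 0.00665
  Urn I: 0.16 × 0.085 = 0.0136
  Urn II: 0.24 × 0.41 = 0.0984
  Urn VI: 0.09 × 0.04 = 0.0036
Normalizing constant = 0.13731.
Largest term belongs to Urn II, so Urn II is most probable.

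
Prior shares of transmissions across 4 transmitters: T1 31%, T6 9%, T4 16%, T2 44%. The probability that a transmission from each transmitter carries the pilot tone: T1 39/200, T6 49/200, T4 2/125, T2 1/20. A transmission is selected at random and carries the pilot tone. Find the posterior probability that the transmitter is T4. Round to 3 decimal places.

0.024

Unnormalized posteriors (prior × likelihood):
  T1: 0.31 × 0.195 = 0.06045
  T6: 0.09 × 0.245 = 0.02205
  T4: 0.16 × 0.016 = 0.00256
  T2: 0.44 × 0.05 = 0.022
Sum = 0.10706.
P(T4 | evidence) = 0.00256 / 0.10706 ≈ 0.024.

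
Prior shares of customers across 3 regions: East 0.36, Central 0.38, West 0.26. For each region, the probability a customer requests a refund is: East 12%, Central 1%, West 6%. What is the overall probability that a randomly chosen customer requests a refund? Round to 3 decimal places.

Unnormalized posteriors (prior × likelihood):
  East: 0.36 × 0.12 = 0.0432
  Central: 0.38 × 0.01 = 0.0038
  West: 0.26 × 0.06 = 0.0156
P(refund) = 0.0432 + 0.0038 + 0.0156 = 0.0626 → 0.063.

0.063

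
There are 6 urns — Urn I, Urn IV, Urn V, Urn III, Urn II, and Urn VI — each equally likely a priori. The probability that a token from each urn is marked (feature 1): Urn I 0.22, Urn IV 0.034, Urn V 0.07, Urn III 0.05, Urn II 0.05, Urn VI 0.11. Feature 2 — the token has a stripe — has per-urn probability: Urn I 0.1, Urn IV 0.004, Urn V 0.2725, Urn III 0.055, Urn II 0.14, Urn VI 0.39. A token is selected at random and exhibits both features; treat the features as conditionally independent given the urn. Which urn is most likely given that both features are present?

Urn VI

Since the prior is uniform, the posterior is proportional to the likelihood:
  Urn I: 0.22 × 0.1 = 0.022
  Urn IV: 0.034 × 0.004 = 0.000136
  Urn V: 0.07 × 0.2725 = 0.019075
  Urn III: 0.05 × 0.055 = 0.00275
  Urn II: 0.05 × 0.14 = 0.007
  Urn VI: 0.11 × 0.39 = 0.0429
Normalizing constant = 0.093861.
Largest term belongs to Urn VI, so Urn VI is most probable.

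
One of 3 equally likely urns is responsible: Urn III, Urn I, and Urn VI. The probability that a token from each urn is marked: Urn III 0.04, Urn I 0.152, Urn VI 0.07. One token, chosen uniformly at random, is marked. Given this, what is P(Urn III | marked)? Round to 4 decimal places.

With a uniform prior (1/3 each), posterior ∝ likelihood:
  Urn III: 0.04
  Urn I: 0.152
  Urn VI: 0.07
Sum = 0.262.
P(Urn III | evidence) = 0.04 / 0.262 ≈ 0.1527.

0.1527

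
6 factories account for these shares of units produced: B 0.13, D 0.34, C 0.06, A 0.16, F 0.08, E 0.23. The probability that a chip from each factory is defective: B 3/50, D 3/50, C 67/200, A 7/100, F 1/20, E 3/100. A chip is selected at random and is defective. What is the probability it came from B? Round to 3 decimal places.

Prior × likelihood for each hypothesis:
  B: 0.13 × 0.06 = 0.0078
  D: 0.34 × 0.06 = 0.0204
  C: 0.06 × 0.335 = 0.0201
  A: 0.16 × 0.07 = 0.0112
  F: 0.08 × 0.05 = 0.004
  E: 0.23 × 0.03 = 0.0069
Sum = 0.0704.
P(B | evidence) = 0.0078 / 0.0704 ≈ 0.111.

0.111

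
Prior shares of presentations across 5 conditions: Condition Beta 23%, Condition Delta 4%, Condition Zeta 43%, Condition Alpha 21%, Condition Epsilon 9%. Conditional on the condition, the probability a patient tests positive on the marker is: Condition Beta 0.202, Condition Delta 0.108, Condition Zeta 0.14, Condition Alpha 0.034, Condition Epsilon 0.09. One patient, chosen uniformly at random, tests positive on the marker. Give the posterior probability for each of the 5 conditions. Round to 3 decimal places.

Prior × likelihood for each hypothesis:
  Condition Beta: 0.23 × 0.202 = 0.04646
  Condition Delta: 0.04 × 0.108 = 0.00432
  Condition Zeta: 0.43 × 0.14 = 0.0602
  Condition Alpha: 0.21 × 0.034 = 0.00714
  Condition Epsilon: 0.09 × 0.09 = 0.0081
Normalizing constant = 0.12622.
P(Condition Beta | marker-positive) = 0.04646/0.12622 ≈ 0.368
P(Condition Delta | marker-positive) = 0.00432/0.12622 ≈ 0.034
P(Condition Zeta | marker-positive) = 0.0602/0.12622 ≈ 0.477
P(Condition Alpha | marker-positive) = 0.00714/0.12622 ≈ 0.057
P(Condition Epsilon | marker-positive) = 0.0081/0.12622 ≈ 0.064

Condition Beta 0.368, Condition Delta 0.034, Condition Zeta 0.477, Condition Alpha 0.057, Condition Epsilon 0.064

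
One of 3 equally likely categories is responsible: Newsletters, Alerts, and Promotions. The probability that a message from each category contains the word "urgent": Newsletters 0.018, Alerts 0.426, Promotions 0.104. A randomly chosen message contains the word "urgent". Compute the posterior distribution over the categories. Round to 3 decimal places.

With a uniform prior (1/3 each), posterior ∝ likelihood:
  Newsletters: 0.018
  Alerts: 0.426
  Promotions: 0.104
Normalizing constant = 0.548.
P(Newsletters | urgent-flag) = 0.018/0.548 ≈ 0.033
P(Alerts | urgent-flag) = 0.426/0.548 ≈ 0.777
P(Promotions | urgent-flag) = 0.104/0.548 ≈ 0.190

Newsletters 0.033, Alerts 0.777, Promotions 0.190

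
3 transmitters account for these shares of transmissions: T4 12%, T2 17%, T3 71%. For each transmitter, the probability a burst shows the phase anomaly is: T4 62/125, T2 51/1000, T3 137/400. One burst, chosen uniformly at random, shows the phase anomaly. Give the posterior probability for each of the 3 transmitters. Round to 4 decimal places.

Unnormalized posteriors (prior × likelihood):
  T4: 0.12 × 0.496 = 0.05952
  T2: 0.17 × 0.051 = 0.00867
  T3: 0.71 × 0.3425 = 0.243175
Sum = 0.311365.
P(T4 | anomaly) = 0.05952/0.311365 ≈ 0.1912
P(T2 | anomaly) = 0.00867/0.311365 ≈ 0.0278
P(T3 | anomaly) = 0.243175/0.311365 ≈ 0.7810

T4 0.1912, T2 0.0278, T3 0.7810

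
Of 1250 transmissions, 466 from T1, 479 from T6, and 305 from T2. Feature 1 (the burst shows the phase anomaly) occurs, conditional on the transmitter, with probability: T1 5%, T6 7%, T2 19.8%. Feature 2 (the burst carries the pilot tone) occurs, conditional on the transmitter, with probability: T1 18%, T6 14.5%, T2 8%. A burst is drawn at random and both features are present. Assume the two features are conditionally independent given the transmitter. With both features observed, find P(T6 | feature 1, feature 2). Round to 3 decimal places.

0.350

Unnormalized posteriors (prior × likelihood):
  T1: 0.3728 × 0.05 × 0.18 = 0.0033552
  T6: 0.3832 × 0.07 × 0.145 = 0.00388948
  T2: 0.244 × 0.198 × 0.08 = 0.00386496
Total = 0.01110964.
P(T6 | evidence) = 0.00388948 / 0.01110964 ≈ 0.350.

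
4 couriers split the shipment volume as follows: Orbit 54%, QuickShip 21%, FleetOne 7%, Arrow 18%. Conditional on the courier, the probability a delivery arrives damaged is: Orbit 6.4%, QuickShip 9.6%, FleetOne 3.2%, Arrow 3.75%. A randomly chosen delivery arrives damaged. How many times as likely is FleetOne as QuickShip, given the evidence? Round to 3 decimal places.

Compute prior × likelihood for every hypothesis:
  Orbit: 0.54 × 0.064 = 0.03456
  QuickShip: 0.21 × 0.096 = 0.02016
  FleetOne: 0.07 × 0.032 = 0.00224
  Arrow: 0.18 × 0.0375 = 0.00675
Sum = 0.06371.
The ratio is 0.00224 / 0.02016 (the normalizer cancels) = 0.111.

0.111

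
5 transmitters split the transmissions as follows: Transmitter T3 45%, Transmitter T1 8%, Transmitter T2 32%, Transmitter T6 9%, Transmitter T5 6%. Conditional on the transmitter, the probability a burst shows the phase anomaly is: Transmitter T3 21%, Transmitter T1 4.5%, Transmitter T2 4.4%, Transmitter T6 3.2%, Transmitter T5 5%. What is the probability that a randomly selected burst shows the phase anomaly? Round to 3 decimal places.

Prior × likelihood for each hypothesis:
  Transmitter T3: 0.45 × 0.21 = 0.0945
  Transmitter T1: 0.08 × 0.045 = 0.0036
  Transmitter T2: 0.32 × 0.044 = 0.01408
  Transmitter T6: 0.09 × 0.032 = 0.00288
  Transmitter T5: 0.06 × 0.05 = 0.003
P(anomaly) = 0.0945 + 0.0036 + 0.01408 + 0.00288 + 0.003 = 0.11806 → 0.118.

0.118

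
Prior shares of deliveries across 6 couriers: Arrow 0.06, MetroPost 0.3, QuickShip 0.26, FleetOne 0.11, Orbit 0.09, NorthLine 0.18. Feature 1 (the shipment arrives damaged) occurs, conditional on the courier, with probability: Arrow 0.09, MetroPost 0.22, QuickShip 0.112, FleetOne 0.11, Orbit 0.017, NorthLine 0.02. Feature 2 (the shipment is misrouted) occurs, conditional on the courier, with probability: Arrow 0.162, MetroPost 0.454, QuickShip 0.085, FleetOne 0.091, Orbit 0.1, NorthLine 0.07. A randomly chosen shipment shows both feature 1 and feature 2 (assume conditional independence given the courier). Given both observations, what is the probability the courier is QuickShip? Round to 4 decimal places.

By Bayes' rule, posterior ∝ prior × likelihood:
  Arrow: 0.06 × 0.09 × 0.162 = 0.0008748
  MetroPost: 0.3 × 0.22 × 0.454 = 0.029964
  QuickShip: 0.26 × 0.112 × 0.085 = 0.0024752
  FleetOne: 0.11 × 0.11 × 0.091 = 0.0011011
  Orbit: 0.09 × 0.017 × 0.1 = 0.000153
  NorthLine: 0.18 × 0.02 × 0.07 = 0.000252
Sum = 0.0348201.
P(QuickShip | evidence) = 0.0024752 / 0.0348201 ≈ 0.0711.

0.0711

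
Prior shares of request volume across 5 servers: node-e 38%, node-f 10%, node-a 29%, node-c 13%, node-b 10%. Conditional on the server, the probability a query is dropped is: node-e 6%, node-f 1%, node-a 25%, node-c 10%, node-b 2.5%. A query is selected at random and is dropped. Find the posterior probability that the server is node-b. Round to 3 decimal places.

0.022

Compute prior × likelihood for every hypothesis:
  node-e: 0.38 × 0.06 = 0.0228
  node-f: 0.1 × 0.01 = 0.001
  node-a: 0.29 × 0.25 = 0.0725
  node-c: 0.13 × 0.1 = 0.013
  node-b: 0.1 × 0.025 = 0.0025
Normalizing constant = 0.1118.
P(node-b | evidence) = 0.0025 / 0.1118 ≈ 0.022.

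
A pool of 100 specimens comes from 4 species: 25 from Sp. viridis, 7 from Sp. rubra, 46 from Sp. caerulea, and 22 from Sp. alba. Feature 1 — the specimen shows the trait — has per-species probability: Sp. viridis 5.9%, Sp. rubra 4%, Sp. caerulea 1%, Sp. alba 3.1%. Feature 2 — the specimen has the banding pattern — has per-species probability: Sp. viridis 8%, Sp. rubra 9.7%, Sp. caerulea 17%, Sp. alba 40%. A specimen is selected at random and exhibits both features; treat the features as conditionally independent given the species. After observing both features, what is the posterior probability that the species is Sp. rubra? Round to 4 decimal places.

0.0547

Compute prior × likelihood for every hypothesis:
  Sp. viridis: 0.25 × 0.059 × 0.08 = 0.00118
  Sp. rubra: 0.07 × 0.04 × 0.097 = 0.0002716
  Sp. caerulea: 0.46 × 0.01 × 0.17 = 0.000782
  Sp. alba: 0.22 × 0.031 × 0.4 = 0.002728
Total = 0.0049616.
P(Sp. rubra | evidence) = 0.0002716 / 0.0049616 ≈ 0.0547.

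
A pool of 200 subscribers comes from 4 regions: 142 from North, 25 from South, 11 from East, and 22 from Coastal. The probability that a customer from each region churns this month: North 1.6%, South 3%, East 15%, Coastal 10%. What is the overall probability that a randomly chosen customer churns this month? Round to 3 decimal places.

0.034

Unnormalized posteriors (prior × likelihood):
  North: 0.71 × 0.016 = 0.01136
  South: 0.125 × 0.03 = 0.00375
  East: 0.055 × 0.15 = 0.00825
  Coastal: 0.11 × 0.1 = 0.011
P(churn) = 0.01136 + 0.00375 + 0.00825 + 0.011 = 0.03436 → 0.034.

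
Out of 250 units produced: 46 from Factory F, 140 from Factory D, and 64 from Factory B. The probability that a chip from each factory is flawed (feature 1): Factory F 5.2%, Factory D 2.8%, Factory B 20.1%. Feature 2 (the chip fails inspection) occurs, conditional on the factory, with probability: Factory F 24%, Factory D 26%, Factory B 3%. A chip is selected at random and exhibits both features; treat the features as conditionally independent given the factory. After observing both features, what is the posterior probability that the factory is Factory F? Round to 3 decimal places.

By Bayes' rule, posterior ∝ prior × likelihood:
  Factory F: 0.184 × 0.052 × 0.24 = 0.00229632
  Factory D: 0.56 × 0.028 × 0.26 = 0.0040768
  Factory B: 0.256 × 0.201 × 0.03 = 0.00154368
Total = 0.0079168.
P(Factory F | evidence) = 0.00229632 / 0.0079168 ≈ 0.290.

0.290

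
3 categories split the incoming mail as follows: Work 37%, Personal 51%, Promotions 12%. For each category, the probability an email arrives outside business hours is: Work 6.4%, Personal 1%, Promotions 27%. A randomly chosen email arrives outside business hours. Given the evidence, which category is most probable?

By Bayes' rule, posterior ∝ prior × likelihood:
  Work: 0.37 × 0.064 = 0.02368
  Personal: 0.51 × 0.01 = 0.0051
  Promotions: 0.12 × 0.27 = 0.0324
Total = 0.06118.
Largest term belongs to Promotions, so Promotions is most probable.

Promotions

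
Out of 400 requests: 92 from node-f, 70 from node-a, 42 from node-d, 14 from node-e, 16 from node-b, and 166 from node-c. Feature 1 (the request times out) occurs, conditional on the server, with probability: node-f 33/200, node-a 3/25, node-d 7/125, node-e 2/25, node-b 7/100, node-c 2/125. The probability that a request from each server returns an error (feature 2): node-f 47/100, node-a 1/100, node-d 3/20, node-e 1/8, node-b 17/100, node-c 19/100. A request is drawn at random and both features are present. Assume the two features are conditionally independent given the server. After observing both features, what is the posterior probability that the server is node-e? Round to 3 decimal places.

Unnormalized posteriors (prior × likelihood):
  node-f: 0.23 × 0.165 × 0.47 = 0.0178365
  node-a: 0.175 × 0.12 × 0.01 = 0.00021
  node-d: 0.105 × 0.056 × 0.15 = 0.000882
  node-e: 0.035 × 0.08 × 0.125 = 0.00035
  node-b: 0.04 × 0.07 × 0.17 = 0.000476
  node-c: 0.415 × 0.016 × 0.19 = 0.0012616
Sum = 0.0210161.
P(node-e | evidence) = 0.00035 / 0.0210161 ≈ 0.017.

0.017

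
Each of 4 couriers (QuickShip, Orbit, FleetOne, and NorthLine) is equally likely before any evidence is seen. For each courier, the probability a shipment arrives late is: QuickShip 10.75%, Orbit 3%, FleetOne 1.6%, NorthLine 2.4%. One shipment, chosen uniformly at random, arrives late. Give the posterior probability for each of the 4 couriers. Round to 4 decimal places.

QuickShip 0.6056, Orbit 0.1690, FleetOne 0.0901, NorthLine 0.1352

With a uniform prior (1/4 each), posterior ∝ likelihood:
  QuickShip: 0.1075
  Orbit: 0.03
  FleetOne: 0.016
  NorthLine: 0.024
Normalizing constant = 0.1775.
P(QuickShip | late) = 0.1075/0.1775 ≈ 0.6056
P(Orbit | late) = 0.03/0.1775 ≈ 0.1690
P(FleetOne | late) = 0.016/0.1775 ≈ 0.0901
P(NorthLine | late) = 0.024/0.1775 ≈ 0.1352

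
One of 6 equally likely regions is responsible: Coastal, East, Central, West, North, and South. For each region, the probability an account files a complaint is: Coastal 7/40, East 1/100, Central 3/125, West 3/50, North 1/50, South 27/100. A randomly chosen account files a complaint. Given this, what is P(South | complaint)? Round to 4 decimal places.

Since the prior is uniform, the posterior is proportional to the likelihood:
  Coastal: 0.175
  East: 0.01
  Central: 0.024
  West: 0.06
  North: 0.02
  South: 0.27
Total = 0.559.
P(South | evidence) = 0.27 / 0.559 ≈ 0.4830.

0.4830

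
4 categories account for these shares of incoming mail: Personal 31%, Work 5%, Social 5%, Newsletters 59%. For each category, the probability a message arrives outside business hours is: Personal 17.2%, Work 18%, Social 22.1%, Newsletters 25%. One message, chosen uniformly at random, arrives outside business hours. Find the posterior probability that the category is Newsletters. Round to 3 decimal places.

0.668

Prior × likelihood for each hypothesis:
  Personal: 0.31 × 0.172 = 0.05332
  Work: 0.05 × 0.18 = 0.009
  Social: 0.05 × 0.221 = 0.01105
  Newsletters: 0.59 × 0.25 = 0.1475
Total = 0.22087.
P(Newsletters | evidence) = 0.1475 / 0.22087 ≈ 0.668.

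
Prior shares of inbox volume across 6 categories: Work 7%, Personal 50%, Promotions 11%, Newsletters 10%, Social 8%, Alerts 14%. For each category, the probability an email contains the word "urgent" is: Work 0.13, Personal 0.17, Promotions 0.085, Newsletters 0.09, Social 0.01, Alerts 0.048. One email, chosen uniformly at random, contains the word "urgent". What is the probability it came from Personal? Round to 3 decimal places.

0.709

By Bayes' rule, posterior ∝ prior × likelihood:
  Work: 0.07 × 0.13 = 0.0091
  Personal: 0.5 × 0.17 = 0.085
  Promotions: 0.11 × 0.085 = 0.00935
  Newsletters: 0.1 × 0.09 = 0.009
  Social: 0.08 × 0.01 = 0.0008
  Alerts: 0.14 × 0.048 = 0.00672
Sum = 0.11997.
P(Personal | evidence) = 0.085 / 0.11997 ≈ 0.709.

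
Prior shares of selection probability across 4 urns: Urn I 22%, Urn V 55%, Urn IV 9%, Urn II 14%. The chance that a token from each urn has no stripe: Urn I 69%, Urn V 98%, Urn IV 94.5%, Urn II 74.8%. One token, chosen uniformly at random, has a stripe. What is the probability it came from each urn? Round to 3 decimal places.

Taking complements, P(striped | each) = Urn I 0.31, Urn V 0.02, Urn IV 0.055, Urn II 0.252.
By Bayes' rule, posterior ∝ prior × likelihood:
  Urn I: 0.22 × 0.31 = 0.0682
  Urn V: 0.55 × 0.02 = 0.011
  Urn IV: 0.09 × 0.055 = 0.00495
  Urn II: 0.14 × 0.252 = 0.03528
Total = 0.11943.
P(Urn I | striped) = 0.0682/0.11943 ≈ 0.571
P(Urn V | striped) = 0.011/0.11943 ≈ 0.092
P(Urn IV | striped) = 0.00495/0.11943 ≈ 0.041
P(Urn II | striped) = 0.03528/0.11943 ≈ 0.295

Urn I 0.571, Urn V 0.092, Urn IV 0.041, Urn II 0.295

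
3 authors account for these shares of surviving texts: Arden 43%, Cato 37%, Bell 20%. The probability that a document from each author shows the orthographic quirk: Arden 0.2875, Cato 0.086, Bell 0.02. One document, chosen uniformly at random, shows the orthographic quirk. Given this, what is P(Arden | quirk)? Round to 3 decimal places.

Prior × likelihood for each hypothesis:
  Arden: 0.43 × 0.2875 = 0.123625
  Cato: 0.37 × 0.086 = 0.03182
  Bell: 0.2 × 0.02 = 0.004
Total = 0.159445.
P(Arden | evidence) = 0.123625 / 0.159445 ≈ 0.775.

0.775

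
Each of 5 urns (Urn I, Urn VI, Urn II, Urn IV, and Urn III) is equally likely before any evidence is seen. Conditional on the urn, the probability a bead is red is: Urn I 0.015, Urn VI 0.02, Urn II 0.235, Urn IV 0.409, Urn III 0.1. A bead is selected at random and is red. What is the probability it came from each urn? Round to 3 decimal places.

With a uniform prior (1/5 each), posterior ∝ likelihood:
  Urn I: 0.015
  Urn VI: 0.02
  Urn II: 0.235
  Urn IV: 0.409
  Urn III: 0.1
Normalizing constant = 0.779.
P(Urn I | red) = 0.015/0.779 ≈ 0.019
P(Urn VI | red) = 0.02/0.779 ≈ 0.026
P(Urn II | red) = 0.235/0.779 ≈ 0.302
P(Urn IV | red) = 0.409/0.779 ≈ 0.525
P(Urn III | red) = 0.1/0.779 ≈ 0.128
(Check: 0.019+0.026+0.302+0.525+0.128 = 1.000.)

Urn I 0.019, Urn VI 0.026, Urn II 0.302, Urn IV 0.525, Urn III 0.128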